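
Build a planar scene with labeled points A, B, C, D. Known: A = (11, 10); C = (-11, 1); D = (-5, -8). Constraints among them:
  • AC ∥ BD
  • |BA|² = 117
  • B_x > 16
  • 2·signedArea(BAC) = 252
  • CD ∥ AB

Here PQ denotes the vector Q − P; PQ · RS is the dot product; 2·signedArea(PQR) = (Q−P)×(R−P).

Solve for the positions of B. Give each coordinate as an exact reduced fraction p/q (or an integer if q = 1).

1. B_x = 17  [AC ∥ BD ∩ CD ∥ AB]
2. B_y = 1  [AC ∥ BD ∩ CD ∥ AB]
   → B = (17, 1)

B = (17, 1)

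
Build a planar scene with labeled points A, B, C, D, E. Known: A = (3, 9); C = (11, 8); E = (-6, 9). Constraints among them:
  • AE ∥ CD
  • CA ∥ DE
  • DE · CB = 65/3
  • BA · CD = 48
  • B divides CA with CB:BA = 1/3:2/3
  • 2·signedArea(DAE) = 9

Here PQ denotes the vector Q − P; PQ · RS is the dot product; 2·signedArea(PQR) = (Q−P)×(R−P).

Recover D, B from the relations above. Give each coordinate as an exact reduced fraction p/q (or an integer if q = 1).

1. D_x = 2  [CA ∥ DE ∩ AE ∥ CD]
2. D_y = 8  [CA ∥ DE ∩ AE ∥ CD]
   → D = (2, 8)
3. B_x = 25/3  [B divides CA with CB:BA = 1/3:2/3]
4. B_y = 25/3  [B divides CA with CB:BA = 1/3:2/3]
   → B = (25/3, 25/3)

B = (25/3, 25/3)
D = (2, 8)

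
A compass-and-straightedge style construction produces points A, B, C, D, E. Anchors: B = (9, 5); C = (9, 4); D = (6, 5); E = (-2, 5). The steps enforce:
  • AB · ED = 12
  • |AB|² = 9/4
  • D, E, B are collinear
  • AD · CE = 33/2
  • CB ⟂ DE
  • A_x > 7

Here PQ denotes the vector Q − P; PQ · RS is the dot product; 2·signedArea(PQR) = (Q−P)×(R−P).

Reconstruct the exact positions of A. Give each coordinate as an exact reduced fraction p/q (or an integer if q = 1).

1. A_x = 15/2  [AD · CE = 33/2 ∩ AB · ED = 12]
2. A_y = 5  [AD · CE = 33/2 ∩ AB · ED = 12]
   → A = (15/2, 5)

A = (15/2, 5)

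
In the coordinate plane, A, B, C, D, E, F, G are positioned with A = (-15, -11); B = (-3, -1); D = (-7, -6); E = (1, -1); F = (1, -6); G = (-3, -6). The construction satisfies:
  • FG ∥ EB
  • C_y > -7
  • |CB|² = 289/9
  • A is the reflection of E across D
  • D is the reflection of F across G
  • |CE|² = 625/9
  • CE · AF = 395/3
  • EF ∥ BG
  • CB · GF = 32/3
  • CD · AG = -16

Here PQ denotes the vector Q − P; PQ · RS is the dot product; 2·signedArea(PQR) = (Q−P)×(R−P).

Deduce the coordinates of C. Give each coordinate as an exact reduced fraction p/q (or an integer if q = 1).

1. C_x = -17/3  [CE · AF = 395/3 ∩ CB · GF = 32/3]
2. C_y = -6  [CE · AF = 395/3 ∩ CB · GF = 32/3]
   → C = (-17/3, -6)

C = (-17/3, -6)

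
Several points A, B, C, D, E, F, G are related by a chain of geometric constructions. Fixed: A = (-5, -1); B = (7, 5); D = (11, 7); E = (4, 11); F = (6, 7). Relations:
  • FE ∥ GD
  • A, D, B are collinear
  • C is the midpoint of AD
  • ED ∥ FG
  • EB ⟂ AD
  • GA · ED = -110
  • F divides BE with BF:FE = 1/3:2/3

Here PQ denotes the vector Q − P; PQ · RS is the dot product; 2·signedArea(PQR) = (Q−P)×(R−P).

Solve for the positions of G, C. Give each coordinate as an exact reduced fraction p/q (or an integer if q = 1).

C = (3, 3)
G = (13, 3)

1. G_x = 13  [FE ∥ GD ∩ ED ∥ FG]
2. G_y = 3  [FE ∥ GD ∩ ED ∥ FG]
   → G = (13, 3)
3. C_x = 3  [C is the midpoint of AD]
4. C_y = 3  [C is the midpoint of AD]
   → C = (3, 3)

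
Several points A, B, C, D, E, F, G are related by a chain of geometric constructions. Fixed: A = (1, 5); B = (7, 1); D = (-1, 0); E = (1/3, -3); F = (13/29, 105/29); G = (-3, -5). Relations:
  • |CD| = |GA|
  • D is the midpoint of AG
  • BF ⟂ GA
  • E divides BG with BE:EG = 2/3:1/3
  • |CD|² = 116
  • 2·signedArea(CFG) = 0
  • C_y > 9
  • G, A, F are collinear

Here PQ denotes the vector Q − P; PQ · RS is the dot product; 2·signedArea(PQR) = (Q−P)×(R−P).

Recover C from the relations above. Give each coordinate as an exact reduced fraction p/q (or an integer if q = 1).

C = (3, 10)

1. C_x = 3  [line 250/29·x + -100/29·y + 250/29 = 0 ∩ |CD|² = 116]
2. C_y = 10  [line 250/29·x + -100/29·y + 250/29 = 0 ∩ |CD|² = 116]
   → C = (3, 10)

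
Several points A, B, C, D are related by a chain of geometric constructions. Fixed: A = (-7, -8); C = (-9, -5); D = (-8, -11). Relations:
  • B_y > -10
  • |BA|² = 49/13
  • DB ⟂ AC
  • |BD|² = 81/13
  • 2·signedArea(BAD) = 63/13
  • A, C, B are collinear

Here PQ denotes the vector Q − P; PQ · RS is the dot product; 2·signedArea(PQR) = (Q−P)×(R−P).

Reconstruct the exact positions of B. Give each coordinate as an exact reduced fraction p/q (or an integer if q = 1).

1. B_x = -77/13  [A, C, B are collinear ∩ DB ⟂ AC]
2. B_y = -125/13  [A, C, B are collinear ∩ DB ⟂ AC]
   → B = (-77/13, -125/13)

B = (-77/13, -125/13)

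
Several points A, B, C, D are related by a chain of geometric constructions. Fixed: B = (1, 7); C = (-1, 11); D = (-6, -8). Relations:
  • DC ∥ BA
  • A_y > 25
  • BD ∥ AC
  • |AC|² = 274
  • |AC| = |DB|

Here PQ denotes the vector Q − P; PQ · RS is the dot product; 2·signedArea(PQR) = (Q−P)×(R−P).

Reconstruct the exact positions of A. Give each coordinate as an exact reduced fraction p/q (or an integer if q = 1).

A = (6, 26)

1. A_x = 6  [BD ∥ AC ∩ DC ∥ BA]
2. A_y = 26  [BD ∥ AC ∩ DC ∥ BA]
   → A = (6, 26)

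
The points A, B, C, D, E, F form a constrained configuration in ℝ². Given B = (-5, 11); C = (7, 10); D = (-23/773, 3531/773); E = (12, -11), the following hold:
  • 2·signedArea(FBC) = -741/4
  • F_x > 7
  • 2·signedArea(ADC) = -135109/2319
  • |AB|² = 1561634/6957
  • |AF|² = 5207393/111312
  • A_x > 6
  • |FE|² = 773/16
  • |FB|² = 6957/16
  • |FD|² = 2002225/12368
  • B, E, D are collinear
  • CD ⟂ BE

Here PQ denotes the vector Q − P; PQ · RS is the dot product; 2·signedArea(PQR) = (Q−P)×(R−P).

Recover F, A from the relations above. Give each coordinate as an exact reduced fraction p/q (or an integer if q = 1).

A = (4888/773, 2758/2319)
F = (31/4, -11/2)

1. F_x = 31/4  [line 1·x + 12·y + 233/4 = 0 ∩ |FD|² = 2002225/12368]
2. F_y = -11/2  [line 1·x + 12·y + 233/4 = 0 ∩ |FD|² = 2002225/12368]
   → F = (31/4, -11/2)
3. A_x = 4888/773  [line -4199/773·x + 5434/773·y + 60268/2319 = 0 ∩ |AB|² = 1561634/6957]
4. A_y = 2758/2319  [line -4199/773·x + 5434/773·y + 60268/2319 = 0 ∩ |AB|² = 1561634/6957]
   → A = (4888/773, 2758/2319)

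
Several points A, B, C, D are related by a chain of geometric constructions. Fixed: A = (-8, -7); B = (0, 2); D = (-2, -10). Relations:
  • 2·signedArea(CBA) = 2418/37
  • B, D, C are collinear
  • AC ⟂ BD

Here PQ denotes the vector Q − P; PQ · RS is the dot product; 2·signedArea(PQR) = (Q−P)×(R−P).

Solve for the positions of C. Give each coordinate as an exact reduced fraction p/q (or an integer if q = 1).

1. C_x = -62/37  [B, D, C are collinear ∩ AC ⟂ BD]
2. C_y = -298/37  [B, D, C are collinear ∩ AC ⟂ BD]
   → C = (-62/37, -298/37)

C = (-62/37, -298/37)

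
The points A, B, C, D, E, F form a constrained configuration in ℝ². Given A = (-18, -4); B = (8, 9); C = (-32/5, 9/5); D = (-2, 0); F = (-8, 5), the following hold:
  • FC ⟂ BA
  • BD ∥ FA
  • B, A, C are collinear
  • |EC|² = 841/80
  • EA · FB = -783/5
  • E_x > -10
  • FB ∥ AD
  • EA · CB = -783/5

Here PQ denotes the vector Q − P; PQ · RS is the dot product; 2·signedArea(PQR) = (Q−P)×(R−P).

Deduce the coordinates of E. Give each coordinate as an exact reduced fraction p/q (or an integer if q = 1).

1. E_x = -93/10  [EA · CB = -783/5 ∩ EA · FB = -783/5]
2. E_y = 7/20  [EA · CB = -783/5 ∩ EA · FB = -783/5]
   → E = (-93/10, 7/20)

E = (-93/10, 7/20)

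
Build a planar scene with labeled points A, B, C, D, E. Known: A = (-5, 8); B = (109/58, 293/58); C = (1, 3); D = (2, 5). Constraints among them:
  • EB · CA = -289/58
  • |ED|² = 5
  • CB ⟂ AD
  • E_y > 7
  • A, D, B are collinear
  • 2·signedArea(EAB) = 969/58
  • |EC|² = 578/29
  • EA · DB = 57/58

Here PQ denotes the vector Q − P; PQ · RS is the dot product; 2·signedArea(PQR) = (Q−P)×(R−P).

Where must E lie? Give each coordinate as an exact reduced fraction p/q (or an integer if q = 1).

1. E_x = 80/29  [2·signedArea(EAB) = 969/58 ∩ EB · CA = -289/58]
2. E_y = 206/29  [2·signedArea(EAB) = 969/58 ∩ EB · CA = -289/58]
   → E = (80/29, 206/29)

E = (80/29, 206/29)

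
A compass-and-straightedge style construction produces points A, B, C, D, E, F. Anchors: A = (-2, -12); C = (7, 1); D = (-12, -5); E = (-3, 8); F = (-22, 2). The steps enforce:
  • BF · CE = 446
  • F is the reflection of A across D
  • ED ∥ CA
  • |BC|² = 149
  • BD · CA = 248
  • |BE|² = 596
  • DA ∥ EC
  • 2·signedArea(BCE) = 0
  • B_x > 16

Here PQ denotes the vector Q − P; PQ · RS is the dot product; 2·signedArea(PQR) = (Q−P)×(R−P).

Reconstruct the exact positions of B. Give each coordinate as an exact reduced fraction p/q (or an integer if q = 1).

1. B_x = 17  [2·signedArea(BCE) = 0 ∩ BD · CA = 248]
2. B_y = -6  [2·signedArea(BCE) = 0 ∩ BD · CA = 248]
   → B = (17, -6)

B = (17, -6)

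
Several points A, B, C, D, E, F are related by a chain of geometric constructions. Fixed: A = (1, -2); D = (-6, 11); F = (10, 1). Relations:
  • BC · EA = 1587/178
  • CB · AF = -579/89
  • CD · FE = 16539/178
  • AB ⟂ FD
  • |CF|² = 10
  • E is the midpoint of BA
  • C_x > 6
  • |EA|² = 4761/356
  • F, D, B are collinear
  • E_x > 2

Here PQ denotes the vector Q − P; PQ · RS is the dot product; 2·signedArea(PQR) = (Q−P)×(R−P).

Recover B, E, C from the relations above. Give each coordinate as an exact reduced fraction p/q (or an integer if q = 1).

1. B_x = 434/89  [F, D, B are collinear ∩ AB ⟂ FD]
2. B_y = 374/89  [F, D, B are collinear ∩ AB ⟂ FD]
   → B = (434/89, 374/89)
3. E_x = 523/178  [E is the midpoint of BA]
4. E_y = 98/89  [E is the midpoint of BA]
   → E = (523/178, 98/89)
5. C_x = 7  [CD · FE = 16539/178 ∩ CB · AF = -579/89]
6. C_y = 0  [CD · FE = 16539/178 ∩ CB · AF = -579/89]
   → C = (7, 0)

B = (434/89, 374/89)
C = (7, 0)
E = (523/178, 98/89)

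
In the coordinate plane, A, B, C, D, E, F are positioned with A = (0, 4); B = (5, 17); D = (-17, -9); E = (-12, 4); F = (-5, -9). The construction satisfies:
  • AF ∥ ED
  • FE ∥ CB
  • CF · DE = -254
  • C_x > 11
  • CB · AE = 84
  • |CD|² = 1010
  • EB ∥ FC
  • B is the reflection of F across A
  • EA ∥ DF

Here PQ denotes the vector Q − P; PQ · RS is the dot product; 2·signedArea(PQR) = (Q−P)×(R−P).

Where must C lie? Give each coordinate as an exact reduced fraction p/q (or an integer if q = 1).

1. C_x = 12  [FE ∥ CB ∩ EB ∥ FC]
2. C_y = 4  [FE ∥ CB ∩ EB ∥ FC]
   → C = (12, 4)

C = (12, 4)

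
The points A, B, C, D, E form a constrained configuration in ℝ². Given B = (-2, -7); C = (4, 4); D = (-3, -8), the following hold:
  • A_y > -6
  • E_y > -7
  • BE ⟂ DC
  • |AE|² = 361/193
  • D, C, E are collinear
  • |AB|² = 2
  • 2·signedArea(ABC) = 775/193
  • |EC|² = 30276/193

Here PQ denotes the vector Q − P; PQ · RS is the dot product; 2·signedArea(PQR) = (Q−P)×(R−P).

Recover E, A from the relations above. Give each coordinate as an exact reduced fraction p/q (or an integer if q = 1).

A = (-313/193, -1088/193)
E = (-446/193, -1316/193)

1. E_x = -446/193  [D, C, E are collinear ∩ BE ⟂ DC]
2. E_y = -1316/193  [D, C, E are collinear ∩ BE ⟂ DC]
   → E = (-446/193, -1316/193)
3. A_x = -313/193  [line -11·x + 6·y + 3085/193 = 0 ∩ |AE|² = 361/193]
4. A_y = -1088/193  [line -11·x + 6·y + 3085/193 = 0 ∩ |AE|² = 361/193]
   → A = (-313/193, -1088/193)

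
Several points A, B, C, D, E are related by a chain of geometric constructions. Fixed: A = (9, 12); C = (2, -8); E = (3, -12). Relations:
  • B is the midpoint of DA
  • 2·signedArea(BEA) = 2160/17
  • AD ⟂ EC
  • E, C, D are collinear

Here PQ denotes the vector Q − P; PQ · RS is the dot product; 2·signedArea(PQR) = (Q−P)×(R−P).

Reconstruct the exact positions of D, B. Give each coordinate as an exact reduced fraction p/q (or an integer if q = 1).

B = (57/17, 180/17)
D = (-39/17, 156/17)

1. D_x = -39/17  [E, C, D are collinear ∩ AD ⟂ EC]
2. D_y = 156/17  [E, C, D are collinear ∩ AD ⟂ EC]
   → D = (-39/17, 156/17)
3. B_x = 57/17  [B is the midpoint of DA]
4. B_y = 180/17  [B is the midpoint of DA]
   → B = (57/17, 180/17)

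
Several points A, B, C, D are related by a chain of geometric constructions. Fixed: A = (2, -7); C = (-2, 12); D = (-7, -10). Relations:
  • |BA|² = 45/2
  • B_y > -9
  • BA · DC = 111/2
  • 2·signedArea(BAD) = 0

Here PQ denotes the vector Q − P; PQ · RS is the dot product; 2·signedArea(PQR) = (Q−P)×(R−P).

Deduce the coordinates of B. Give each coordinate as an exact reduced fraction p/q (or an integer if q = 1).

B = (-5/2, -17/2)

1. B_x = -5/2  [2·signedArea(BAD) = 0 ∩ BA · DC = 111/2]
2. B_y = -17/2  [2·signedArea(BAD) = 0 ∩ BA · DC = 111/2]
   → B = (-5/2, -17/2)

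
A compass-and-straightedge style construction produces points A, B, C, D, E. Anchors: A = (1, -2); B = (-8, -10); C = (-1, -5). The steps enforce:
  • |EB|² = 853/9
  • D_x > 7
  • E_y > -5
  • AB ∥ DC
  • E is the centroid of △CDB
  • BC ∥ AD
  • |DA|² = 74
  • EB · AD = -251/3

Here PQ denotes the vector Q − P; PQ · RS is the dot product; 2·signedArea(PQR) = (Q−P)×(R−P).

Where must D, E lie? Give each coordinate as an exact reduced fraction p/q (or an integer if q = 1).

D = (8, 3)
E = (-1/3, -4)

1. D_x = 8  [AB ∥ DC ∩ BC ∥ AD]
2. D_y = 3  [AB ∥ DC ∩ BC ∥ AD]
   → D = (8, 3)
3. E_x = -1/3  [E is the centroid of △CDB]
4. E_y = -4  [E is the centroid of △CDB]
   → E = (-1/3, -4)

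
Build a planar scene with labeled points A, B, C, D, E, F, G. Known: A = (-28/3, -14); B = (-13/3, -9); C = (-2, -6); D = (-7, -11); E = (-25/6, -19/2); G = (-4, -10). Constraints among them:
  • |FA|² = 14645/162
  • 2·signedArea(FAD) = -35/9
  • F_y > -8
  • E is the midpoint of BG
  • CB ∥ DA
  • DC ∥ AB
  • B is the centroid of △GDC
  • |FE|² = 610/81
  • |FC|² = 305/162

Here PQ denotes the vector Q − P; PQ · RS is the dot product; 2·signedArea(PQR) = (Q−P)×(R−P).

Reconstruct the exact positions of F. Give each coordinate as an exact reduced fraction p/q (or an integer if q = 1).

1. F_x = -49/18  [line -3·x + 7/3·y + 77/9 = 0 ∩ |FA|² = 14645/162]
2. F_y = -43/6  [line -3·x + 7/3·y + 77/9 = 0 ∩ |FA|² = 14645/162]
   → F = (-49/18, -43/6)

F = (-49/18, -43/6)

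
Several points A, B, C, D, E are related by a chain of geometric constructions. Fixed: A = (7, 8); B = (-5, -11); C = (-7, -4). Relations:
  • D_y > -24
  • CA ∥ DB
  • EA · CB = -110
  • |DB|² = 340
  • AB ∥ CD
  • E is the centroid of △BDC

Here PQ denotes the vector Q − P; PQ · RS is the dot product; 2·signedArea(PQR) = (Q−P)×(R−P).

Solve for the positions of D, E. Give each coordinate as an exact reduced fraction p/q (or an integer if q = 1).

1. D_x = -19  [CA ∥ DB ∩ AB ∥ CD]
2. D_y = -23  [CA ∥ DB ∩ AB ∥ CD]
   → D = (-19, -23)
3. E_x = -31/3  [E is the centroid of △BDC]
4. E_y = -38/3  [E is the centroid of △BDC]
   → E = (-31/3, -38/3)

D = (-19, -23)
E = (-31/3, -38/3)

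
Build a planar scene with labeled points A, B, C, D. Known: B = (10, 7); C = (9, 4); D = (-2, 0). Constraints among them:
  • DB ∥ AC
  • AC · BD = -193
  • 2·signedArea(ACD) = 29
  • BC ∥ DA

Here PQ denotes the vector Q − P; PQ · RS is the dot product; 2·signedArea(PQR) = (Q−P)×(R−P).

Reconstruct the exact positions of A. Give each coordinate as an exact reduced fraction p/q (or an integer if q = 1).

1. A_x = -3  [DB ∥ AC ∩ BC ∥ DA]
2. A_y = -3  [DB ∥ AC ∩ BC ∥ DA]
   → A = (-3, -3)

A = (-3, -3)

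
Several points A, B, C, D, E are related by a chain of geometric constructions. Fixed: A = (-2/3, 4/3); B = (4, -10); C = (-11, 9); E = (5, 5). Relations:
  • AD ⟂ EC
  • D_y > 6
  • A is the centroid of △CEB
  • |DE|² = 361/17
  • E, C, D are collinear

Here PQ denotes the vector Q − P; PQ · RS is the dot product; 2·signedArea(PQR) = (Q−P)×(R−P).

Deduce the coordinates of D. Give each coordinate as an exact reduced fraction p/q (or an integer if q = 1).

1. D_x = 9/17  [E, C, D are collinear ∩ AD ⟂ EC]
2. D_y = 104/17  [E, C, D are collinear ∩ AD ⟂ EC]
   → D = (9/17, 104/17)

D = (9/17, 104/17)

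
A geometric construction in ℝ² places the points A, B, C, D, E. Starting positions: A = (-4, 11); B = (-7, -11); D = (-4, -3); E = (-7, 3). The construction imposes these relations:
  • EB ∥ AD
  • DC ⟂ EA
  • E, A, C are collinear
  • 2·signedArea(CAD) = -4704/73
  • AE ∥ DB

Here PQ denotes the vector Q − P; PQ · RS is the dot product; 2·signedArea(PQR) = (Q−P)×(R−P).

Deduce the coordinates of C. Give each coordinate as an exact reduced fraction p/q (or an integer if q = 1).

1. C_x = -628/73  [E, A, C are collinear ∩ DC ⟂ EA]
2. C_y = -93/73  [E, A, C are collinear ∩ DC ⟂ EA]
   → C = (-628/73, -93/73)

C = (-628/73, -93/73)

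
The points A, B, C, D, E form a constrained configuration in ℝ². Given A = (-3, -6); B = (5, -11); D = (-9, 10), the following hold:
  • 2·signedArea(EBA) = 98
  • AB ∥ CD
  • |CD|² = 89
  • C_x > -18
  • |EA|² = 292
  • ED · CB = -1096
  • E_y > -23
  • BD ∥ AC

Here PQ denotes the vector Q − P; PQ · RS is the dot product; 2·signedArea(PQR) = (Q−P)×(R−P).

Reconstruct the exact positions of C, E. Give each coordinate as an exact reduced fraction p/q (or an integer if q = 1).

1. C_x = -17  [AB ∥ CD ∩ BD ∥ AC]
2. C_y = 15  [AB ∥ CD ∩ BD ∥ AC]
   → C = (-17, 15)
3. E_x = 3  [2·signedArea(EBA) = 98 ∩ ED · CB = -1096]
4. E_y = -22  [2·signedArea(EBA) = 98 ∩ ED · CB = -1096]
   → E = (3, -22)

C = (-17, 15)
E = (3, -22)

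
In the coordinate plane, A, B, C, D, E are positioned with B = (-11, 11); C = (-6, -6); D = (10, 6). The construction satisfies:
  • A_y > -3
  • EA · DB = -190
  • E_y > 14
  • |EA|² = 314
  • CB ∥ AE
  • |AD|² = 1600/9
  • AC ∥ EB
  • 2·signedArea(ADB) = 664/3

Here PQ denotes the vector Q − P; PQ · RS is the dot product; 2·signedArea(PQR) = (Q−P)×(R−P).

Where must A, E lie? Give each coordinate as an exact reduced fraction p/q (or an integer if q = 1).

A = (-2/3, -2)
E = (-17/3, 15)

1. A_x = -2/3  [line -5·x + -21·y + -136/3 = 0 ∩ |AD|² = 1600/9]
2. A_y = -2  [line -5·x + -21·y + -136/3 = 0 ∩ |AD|² = 1600/9]
   → A = (-2/3, -2)
3. E_x = -17/3  [AC ∥ EB ∩ CB ∥ AE]
4. E_y = 15  [AC ∥ EB ∩ CB ∥ AE]
   → E = (-17/3, 15)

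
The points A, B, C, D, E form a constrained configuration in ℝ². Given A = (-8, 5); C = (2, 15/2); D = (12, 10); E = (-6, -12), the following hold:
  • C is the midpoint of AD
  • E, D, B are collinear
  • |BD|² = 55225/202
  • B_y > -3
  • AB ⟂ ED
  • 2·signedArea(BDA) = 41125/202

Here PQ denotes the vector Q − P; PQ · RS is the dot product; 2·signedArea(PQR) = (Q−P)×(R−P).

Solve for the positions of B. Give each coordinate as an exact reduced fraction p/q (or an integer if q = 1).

1. B_x = 309/202  [E, D, B are collinear ∩ AB ⟂ ED]
2. B_y = -565/202  [E, D, B are collinear ∩ AB ⟂ ED]
   → B = (309/202, -565/202)

B = (309/202, -565/202)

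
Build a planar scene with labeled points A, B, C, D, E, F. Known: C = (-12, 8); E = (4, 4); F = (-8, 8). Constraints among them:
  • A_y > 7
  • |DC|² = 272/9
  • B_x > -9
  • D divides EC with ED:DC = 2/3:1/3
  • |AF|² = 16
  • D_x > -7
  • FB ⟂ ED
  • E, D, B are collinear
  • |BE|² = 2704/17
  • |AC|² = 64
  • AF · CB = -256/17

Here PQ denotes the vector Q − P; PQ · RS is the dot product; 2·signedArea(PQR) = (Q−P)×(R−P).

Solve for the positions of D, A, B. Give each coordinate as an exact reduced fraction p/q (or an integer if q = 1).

1. D_x = -20/3  [D divides EC with ED:DC = 2/3:1/3]
2. D_y = 20/3  [D divides EC with ED:DC = 2/3:1/3]
   → D = (-20/3, 20/3)
3. B_x = -140/17  [E, D, B are collinear ∩ FB ⟂ ED]
4. B_y = 120/17  [E, D, B are collinear ∩ FB ⟂ ED]
   → B = (-140/17, 120/17)
5. A_x = -4  [line -64/17·x + 16/17·y + -384/17 = 0 ∩ |AC|² = 64]
6. A_y = 8  [line -64/17·x + 16/17·y + -384/17 = 0 ∩ |AC|² = 64]
   → A = (-4, 8)

A = (-4, 8)
B = (-140/17, 120/17)
D = (-20/3, 20/3)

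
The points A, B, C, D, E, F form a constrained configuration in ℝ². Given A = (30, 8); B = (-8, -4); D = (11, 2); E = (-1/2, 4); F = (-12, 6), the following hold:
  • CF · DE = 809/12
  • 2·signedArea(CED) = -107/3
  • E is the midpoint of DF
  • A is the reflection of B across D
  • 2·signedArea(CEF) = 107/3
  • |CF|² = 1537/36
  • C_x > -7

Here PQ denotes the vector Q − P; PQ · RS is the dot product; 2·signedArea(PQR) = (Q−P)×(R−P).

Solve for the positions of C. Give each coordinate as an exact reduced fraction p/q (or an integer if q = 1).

1. C_x = -41/6  [2·signedArea(CEF) = 107/3 ∩ CF · DE = 809/12]
2. C_y = 2  [2·signedArea(CEF) = 107/3 ∩ CF · DE = 809/12]
   → C = (-41/6, 2)

C = (-41/6, 2)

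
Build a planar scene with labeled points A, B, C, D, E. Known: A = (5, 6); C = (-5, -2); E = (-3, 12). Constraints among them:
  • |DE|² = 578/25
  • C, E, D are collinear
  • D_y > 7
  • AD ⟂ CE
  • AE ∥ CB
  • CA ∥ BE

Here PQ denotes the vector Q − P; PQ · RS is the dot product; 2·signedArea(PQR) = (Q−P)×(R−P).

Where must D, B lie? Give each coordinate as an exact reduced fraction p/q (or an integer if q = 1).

B = (-13, 4)
D = (-92/25, 181/25)

1. D_x = -92/25  [C, E, D are collinear ∩ AD ⟂ CE]
2. D_y = 181/25  [C, E, D are collinear ∩ AD ⟂ CE]
   → D = (-92/25, 181/25)
3. B_x = -13  [CA ∥ BE ∩ AE ∥ CB]
4. B_y = 4  [CA ∥ BE ∩ AE ∥ CB]
   → B = (-13, 4)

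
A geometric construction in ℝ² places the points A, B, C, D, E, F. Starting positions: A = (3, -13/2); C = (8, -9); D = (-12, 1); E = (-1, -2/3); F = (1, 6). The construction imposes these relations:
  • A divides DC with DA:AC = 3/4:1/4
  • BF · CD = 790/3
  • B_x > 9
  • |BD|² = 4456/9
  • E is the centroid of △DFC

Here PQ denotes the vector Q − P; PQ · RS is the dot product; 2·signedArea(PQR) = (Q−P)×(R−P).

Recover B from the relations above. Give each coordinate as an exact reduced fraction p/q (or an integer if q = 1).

1. B_x = 10  [line 20·x + -10·y + -670/3 = 0 ∩ |BD|² = 4456/9]
2. B_y = -7/3  [line 20·x + -10·y + -670/3 = 0 ∩ |BD|² = 4456/9]
   → B = (10, -7/3)

B = (10, -7/3)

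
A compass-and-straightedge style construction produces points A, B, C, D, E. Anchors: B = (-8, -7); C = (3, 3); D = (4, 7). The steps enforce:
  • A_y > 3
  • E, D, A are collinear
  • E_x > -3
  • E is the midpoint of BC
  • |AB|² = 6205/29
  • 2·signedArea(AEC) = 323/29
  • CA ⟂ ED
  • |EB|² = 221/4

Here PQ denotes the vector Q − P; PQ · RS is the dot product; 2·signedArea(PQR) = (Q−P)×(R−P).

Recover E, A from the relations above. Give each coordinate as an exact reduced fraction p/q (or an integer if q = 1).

1. E_x = -5/2  [E is the midpoint of BC]
2. E_y = -2  [E is the midpoint of BC]
   → E = (-5/2, -2)
3. A_x = 51/29  [E, D, A are collinear ∩ CA ⟂ ED]
4. A_y = 113/29  [E, D, A are collinear ∩ CA ⟂ ED]
   → A = (51/29, 113/29)

A = (51/29, 113/29)
E = (-5/2, -2)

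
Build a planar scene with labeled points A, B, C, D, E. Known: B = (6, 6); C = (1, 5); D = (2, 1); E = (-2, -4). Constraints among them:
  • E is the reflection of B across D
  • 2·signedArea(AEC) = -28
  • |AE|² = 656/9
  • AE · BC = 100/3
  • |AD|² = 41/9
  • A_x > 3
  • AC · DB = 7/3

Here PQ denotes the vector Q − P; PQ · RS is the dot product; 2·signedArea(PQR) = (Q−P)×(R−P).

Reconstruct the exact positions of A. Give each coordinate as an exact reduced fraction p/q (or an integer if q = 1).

A = (10/3, 8/3)

1. A_x = 10/3  [2·signedArea(AEC) = -28 ∩ AC · DB = 7/3]
2. A_y = 8/3  [2·signedArea(AEC) = -28 ∩ AC · DB = 7/3]
   → A = (10/3, 8/3)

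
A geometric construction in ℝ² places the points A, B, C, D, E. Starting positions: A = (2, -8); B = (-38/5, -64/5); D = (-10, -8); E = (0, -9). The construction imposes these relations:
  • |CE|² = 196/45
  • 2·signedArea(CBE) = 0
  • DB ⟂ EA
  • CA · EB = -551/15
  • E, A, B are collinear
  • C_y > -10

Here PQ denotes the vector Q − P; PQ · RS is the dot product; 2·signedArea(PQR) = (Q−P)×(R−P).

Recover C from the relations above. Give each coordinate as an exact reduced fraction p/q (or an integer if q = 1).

1. C_x = -28/15  [2·signedArea(CBE) = 0 ∩ CA · EB = -551/15]
2. C_y = -149/15  [2·signedArea(CBE) = 0 ∩ CA · EB = -551/15]
   → C = (-28/15, -149/15)

C = (-28/15, -149/15)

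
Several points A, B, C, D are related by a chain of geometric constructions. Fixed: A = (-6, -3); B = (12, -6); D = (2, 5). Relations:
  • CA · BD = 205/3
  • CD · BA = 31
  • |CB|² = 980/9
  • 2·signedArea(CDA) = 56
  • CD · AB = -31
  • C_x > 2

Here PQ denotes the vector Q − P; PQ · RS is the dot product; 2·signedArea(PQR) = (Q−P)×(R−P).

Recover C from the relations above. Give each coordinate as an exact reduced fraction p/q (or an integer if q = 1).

1. C_x = 8/3  [CA · BD = 205/3 ∩ CD · BA = 31]
2. C_y = -4/3  [CA · BD = 205/3 ∩ CD · BA = 31]
   → C = (8/3, -4/3)

C = (8/3, -4/3)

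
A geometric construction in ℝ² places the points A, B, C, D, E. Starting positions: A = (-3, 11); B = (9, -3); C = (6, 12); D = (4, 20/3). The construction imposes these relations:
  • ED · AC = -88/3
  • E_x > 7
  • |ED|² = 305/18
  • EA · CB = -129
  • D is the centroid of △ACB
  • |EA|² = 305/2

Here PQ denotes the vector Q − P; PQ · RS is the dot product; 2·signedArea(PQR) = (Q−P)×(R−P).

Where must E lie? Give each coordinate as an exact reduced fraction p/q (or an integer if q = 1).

1. E_x = 15/2  [ED · AC = -88/3 ∩ EA · CB = -129]
2. E_y = 9/2  [ED · AC = -88/3 ∩ EA · CB = -129]
   → E = (15/2, 9/2)

E = (15/2, 9/2)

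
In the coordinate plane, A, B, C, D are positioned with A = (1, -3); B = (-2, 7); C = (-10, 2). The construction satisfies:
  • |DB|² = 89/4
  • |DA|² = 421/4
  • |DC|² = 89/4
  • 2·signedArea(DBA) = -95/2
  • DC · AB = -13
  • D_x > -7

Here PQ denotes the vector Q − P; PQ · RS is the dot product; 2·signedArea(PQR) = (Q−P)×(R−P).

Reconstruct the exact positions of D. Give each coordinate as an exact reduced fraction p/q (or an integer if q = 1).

D = (-6, 9/2)

1. D_x = -6  [2·signedArea(DBA) = -95/2 ∩ DC · AB = -13]
2. D_y = 9/2  [2·signedArea(DBA) = -95/2 ∩ DC · AB = -13]
   → D = (-6, 9/2)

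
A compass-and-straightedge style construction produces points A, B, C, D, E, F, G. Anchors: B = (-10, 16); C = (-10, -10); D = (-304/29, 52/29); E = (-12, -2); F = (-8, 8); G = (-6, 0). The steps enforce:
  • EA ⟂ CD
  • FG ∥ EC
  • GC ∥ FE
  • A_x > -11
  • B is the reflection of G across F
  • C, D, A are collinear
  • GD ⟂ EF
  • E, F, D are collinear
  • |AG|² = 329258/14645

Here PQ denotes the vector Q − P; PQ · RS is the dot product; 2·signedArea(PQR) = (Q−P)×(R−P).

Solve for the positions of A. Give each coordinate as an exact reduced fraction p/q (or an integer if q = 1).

A = (-151287/14645, -28289/14645)

1. A_x = -151287/14645  [C, D, A are collinear ∩ EA ⟂ CD]
2. A_y = -28289/14645  [C, D, A are collinear ∩ EA ⟂ CD]
   → A = (-151287/14645, -28289/14645)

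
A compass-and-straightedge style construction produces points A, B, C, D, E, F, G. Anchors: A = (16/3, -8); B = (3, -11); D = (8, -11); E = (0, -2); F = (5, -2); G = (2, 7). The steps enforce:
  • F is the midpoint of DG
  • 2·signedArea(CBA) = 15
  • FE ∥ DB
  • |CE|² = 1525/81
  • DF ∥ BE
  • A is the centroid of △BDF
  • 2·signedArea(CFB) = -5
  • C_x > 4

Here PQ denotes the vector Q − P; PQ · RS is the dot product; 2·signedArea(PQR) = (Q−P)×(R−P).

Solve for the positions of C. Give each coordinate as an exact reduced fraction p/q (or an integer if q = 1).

C = (38/9, -3)

1. C_x = 38/9  [2·signedArea(CFB) = -5 ∩ 2·signedArea(CBA) = 15]
2. C_y = -3  [2·signedArea(CFB) = -5 ∩ 2·signedArea(CBA) = 15]
   → C = (38/9, -3)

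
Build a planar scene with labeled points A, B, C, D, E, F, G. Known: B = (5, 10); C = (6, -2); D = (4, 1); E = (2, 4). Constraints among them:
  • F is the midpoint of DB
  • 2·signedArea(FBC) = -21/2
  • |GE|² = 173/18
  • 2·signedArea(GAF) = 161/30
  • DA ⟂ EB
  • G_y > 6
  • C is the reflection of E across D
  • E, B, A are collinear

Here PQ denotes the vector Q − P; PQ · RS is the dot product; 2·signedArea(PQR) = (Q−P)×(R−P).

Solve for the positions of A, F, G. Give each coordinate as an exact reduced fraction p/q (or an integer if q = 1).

A = (6/5, 12/5)
F = (9/2, 11/2)
G = (23/6, 13/2)

1. A_x = 6/5  [E, B, A are collinear ∩ DA ⟂ EB]
2. A_y = 12/5  [E, B, A are collinear ∩ DA ⟂ EB]
   → A = (6/5, 12/5)
3. F_x = 9/2  [F is the midpoint of DB]
4. F_y = 11/2  [F is the midpoint of DB]
   → F = (9/2, 11/2)
5. G_x = 23/6  [line -31/10·x + 33/10·y + -287/30 = 0 ∩ |GE|² = 173/18]
6. G_y = 13/2  [line -31/10·x + 33/10·y + -287/30 = 0 ∩ |GE|² = 173/18]
   → G = (23/6, 13/2)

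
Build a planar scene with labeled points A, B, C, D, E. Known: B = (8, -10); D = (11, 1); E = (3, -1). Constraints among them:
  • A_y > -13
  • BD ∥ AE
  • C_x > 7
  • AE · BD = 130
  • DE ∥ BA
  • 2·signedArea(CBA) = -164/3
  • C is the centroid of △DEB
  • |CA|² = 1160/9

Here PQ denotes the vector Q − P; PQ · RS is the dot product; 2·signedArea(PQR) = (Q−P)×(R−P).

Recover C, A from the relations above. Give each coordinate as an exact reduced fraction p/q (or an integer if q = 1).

1. C_x = 22/3  [C is the centroid of △DEB]
2. C_y = -10/3  [C is the centroid of △DEB]
   → C = (22/3, -10/3)
3. A_x = 0  [BD ∥ AE ∩ DE ∥ BA]
4. A_y = -12  [BD ∥ AE ∩ DE ∥ BA]
   → A = (0, -12)

A = (0, -12)
C = (22/3, -10/3)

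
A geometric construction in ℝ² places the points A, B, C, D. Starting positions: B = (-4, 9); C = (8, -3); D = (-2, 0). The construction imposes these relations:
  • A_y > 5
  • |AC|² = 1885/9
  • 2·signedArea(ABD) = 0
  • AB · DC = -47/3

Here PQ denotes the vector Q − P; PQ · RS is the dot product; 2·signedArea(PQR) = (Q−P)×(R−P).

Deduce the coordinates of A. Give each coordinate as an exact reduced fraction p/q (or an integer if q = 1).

1. A_x = -10/3  [2·signedArea(ABD) = 0 ∩ AB · DC = -47/3]
2. A_y = 6  [2·signedArea(ABD) = 0 ∩ AB · DC = -47/3]
   → A = (-10/3, 6)

A = (-10/3, 6)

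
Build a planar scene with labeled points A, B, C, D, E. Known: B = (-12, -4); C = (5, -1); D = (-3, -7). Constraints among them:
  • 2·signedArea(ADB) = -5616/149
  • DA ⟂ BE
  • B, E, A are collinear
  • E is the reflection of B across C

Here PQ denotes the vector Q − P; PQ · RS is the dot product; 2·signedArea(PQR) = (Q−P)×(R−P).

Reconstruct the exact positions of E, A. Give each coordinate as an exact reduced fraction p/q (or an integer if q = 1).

1. E_x = 22  [E is the reflection of B across C]
2. E_y = 2  [E is the reflection of B across C]
   → E = (22, 2)
3. A_x = -564/149  [B, E, A are collinear ∩ DA ⟂ BE]
4. A_y = -380/149  [B, E, A are collinear ∩ DA ⟂ BE]
   → A = (-564/149, -380/149)

A = (-564/149, -380/149)
E = (22, 2)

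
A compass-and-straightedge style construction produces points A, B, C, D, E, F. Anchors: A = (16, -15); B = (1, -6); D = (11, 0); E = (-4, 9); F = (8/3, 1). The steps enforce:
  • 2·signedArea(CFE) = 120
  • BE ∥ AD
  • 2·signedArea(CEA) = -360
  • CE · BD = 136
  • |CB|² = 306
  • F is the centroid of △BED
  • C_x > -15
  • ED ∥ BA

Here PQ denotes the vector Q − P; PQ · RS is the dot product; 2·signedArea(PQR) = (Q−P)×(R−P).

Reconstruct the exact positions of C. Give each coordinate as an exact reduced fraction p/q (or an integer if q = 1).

1. C_x = -14  [2·signedArea(CEA) = -360 ∩ CE · BD = 136]
2. C_y = 3  [2·signedArea(CEA) = -360 ∩ CE · BD = 136]
   → C = (-14, 3)

C = (-14, 3)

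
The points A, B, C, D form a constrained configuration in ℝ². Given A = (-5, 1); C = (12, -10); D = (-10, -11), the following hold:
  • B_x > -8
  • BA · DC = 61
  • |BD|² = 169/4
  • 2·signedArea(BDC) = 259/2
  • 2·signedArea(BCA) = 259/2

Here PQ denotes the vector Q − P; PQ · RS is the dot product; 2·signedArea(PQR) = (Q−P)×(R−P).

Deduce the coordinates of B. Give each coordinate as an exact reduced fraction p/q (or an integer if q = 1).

B = (-15/2, -5)

1. B_x = -15/2  [2·signedArea(BDC) = 259/2 ∩ 2·signedArea(BCA) = 259/2]
2. B_y = -5  [2·signedArea(BDC) = 259/2 ∩ 2·signedArea(BCA) = 259/2]
   → B = (-15/2, -5)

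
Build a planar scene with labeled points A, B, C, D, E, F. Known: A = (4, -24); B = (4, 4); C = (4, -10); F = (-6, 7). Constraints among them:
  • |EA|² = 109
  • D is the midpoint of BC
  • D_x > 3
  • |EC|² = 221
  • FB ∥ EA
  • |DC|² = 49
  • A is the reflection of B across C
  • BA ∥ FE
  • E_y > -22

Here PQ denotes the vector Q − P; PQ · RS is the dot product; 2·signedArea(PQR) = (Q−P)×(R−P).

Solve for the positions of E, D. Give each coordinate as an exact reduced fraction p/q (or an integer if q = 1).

1. E_x = -6  [FB ∥ EA ∩ BA ∥ FE]
2. E_y = -21  [FB ∥ EA ∩ BA ∥ FE]
   → E = (-6, -21)
3. D_x = 4  [D is the midpoint of BC]
4. D_y = -3  [D is the midpoint of BC]
   → D = (4, -3)

D = (4, -3)
E = (-6, -21)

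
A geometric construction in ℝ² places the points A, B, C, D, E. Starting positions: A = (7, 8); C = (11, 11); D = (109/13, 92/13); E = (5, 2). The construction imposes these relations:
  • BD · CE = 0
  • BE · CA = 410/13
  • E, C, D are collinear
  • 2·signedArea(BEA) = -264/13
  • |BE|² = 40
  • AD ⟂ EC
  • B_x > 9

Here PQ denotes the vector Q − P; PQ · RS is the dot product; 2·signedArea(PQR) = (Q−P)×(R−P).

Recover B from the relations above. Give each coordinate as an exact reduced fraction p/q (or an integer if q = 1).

B = (127/13, 80/13)

1. B_x = 127/13  [BD · CE = 0 ∩ BE · CA = 410/13]
2. B_y = 80/13  [BD · CE = 0 ∩ BE · CA = 410/13]
   → B = (127/13, 80/13)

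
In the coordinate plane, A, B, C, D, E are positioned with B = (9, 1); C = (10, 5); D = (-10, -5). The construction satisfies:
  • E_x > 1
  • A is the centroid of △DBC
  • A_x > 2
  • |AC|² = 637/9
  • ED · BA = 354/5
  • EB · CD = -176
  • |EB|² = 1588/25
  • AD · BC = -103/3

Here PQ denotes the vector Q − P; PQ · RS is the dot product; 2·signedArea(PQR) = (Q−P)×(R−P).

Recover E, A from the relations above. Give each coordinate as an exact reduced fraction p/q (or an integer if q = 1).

1. A_x = 3  [A is the centroid of △DBC]
2. A_y = 1/3  [A is the centroid of △DBC]
   → A = (3, 1/3)
3. E_x = 7/5  [ED · BA = 354/5 ∩ EB · CD = -176]
4. E_y = -7/5  [ED · BA = 354/5 ∩ EB · CD = -176]
   → E = (7/5, -7/5)

A = (3, 1/3)
E = (7/5, -7/5)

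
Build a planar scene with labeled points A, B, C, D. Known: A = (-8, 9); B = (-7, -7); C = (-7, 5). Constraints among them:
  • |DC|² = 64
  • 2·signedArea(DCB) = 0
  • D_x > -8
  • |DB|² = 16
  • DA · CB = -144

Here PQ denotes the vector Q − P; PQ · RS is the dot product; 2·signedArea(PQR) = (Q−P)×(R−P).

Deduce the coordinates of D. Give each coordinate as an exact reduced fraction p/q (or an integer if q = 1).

1. D_x = -7  [2·signedArea(DCB) = 0 ∩ DA · CB = -144]
2. D_y = -3  [2·signedArea(DCB) = 0 ∩ DA · CB = -144]
   → D = (-7, -3)

D = (-7, -3)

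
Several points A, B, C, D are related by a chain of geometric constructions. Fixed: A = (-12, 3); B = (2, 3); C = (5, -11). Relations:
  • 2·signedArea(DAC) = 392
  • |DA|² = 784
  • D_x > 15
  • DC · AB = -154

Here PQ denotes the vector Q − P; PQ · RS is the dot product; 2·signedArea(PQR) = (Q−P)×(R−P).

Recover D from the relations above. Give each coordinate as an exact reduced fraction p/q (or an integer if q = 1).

1. D_x = 16  [2·signedArea(DAC) = 392 ∩ DC · AB = -154]
2. D_y = 3  [2·signedArea(DAC) = 392 ∩ DC · AB = -154]
   → D = (16, 3)

D = (16, 3)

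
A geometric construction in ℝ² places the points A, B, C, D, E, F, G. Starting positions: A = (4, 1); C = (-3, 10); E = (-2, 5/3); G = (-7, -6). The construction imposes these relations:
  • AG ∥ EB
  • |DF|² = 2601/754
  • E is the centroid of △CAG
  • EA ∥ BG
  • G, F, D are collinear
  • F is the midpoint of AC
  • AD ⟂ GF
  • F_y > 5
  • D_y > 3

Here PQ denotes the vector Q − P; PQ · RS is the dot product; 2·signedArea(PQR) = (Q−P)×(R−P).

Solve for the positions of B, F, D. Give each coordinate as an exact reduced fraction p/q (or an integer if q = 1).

B = (-13, -16/3)
D = (-194/377, 1487/377)
F = (1/2, 11/2)

1. B_x = -13  [EA ∥ BG ∩ AG ∥ EB]
2. B_y = -16/3  [EA ∥ BG ∩ AG ∥ EB]
   → B = (-13, -16/3)
3. F_x = 1/2  [F is the midpoint of AC]
4. F_y = 11/2  [F is the midpoint of AC]
   → F = (1/2, 11/2)
5. D_x = -194/377  [G, F, D are collinear ∩ AD ⟂ GF]
6. D_y = 1487/377  [G, F, D are collinear ∩ AD ⟂ GF]
   → D = (-194/377, 1487/377)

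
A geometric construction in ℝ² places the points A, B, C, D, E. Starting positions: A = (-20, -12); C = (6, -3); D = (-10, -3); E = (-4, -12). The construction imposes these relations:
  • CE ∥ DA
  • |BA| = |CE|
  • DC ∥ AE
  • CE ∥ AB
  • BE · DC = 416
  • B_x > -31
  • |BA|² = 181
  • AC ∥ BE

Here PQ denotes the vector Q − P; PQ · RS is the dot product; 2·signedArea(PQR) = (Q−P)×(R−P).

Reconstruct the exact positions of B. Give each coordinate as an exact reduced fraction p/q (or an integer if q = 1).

B = (-30, -21)

1. B_x = -30  [AC ∥ BE ∩ CE ∥ AB]
2. B_y = -21  [AC ∥ BE ∩ CE ∥ AB]
   → B = (-30, -21)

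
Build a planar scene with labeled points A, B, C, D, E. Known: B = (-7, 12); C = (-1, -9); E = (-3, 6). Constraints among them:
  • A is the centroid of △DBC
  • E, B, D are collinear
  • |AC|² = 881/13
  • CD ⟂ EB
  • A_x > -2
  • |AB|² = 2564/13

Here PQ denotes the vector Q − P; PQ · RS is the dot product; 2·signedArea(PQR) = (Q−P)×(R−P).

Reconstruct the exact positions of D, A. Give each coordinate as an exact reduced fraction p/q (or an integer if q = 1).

1. D_x = 59/13  [E, B, D are collinear ∩ CD ⟂ EB]
2. D_y = -69/13  [E, B, D are collinear ∩ CD ⟂ EB]
   → D = (59/13, -69/13)
3. A_x = -15/13  [A is the centroid of △DBC]
4. A_y = -10/13  [A is the centroid of △DBC]
   → A = (-15/13, -10/13)

A = (-15/13, -10/13)
D = (59/13, -69/13)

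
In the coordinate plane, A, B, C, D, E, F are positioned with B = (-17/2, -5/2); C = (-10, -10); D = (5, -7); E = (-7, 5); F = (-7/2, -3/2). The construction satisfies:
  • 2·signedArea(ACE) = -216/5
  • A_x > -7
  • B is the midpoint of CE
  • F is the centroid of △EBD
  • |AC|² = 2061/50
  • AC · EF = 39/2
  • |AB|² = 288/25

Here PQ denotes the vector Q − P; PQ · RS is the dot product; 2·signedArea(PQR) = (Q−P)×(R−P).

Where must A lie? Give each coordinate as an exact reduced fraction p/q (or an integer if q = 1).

A = (-61/10, -49/10)

1. A_x = -61/10  [AC · EF = 39/2 ∩ 2·signedArea(ACE) = -216/5]
2. A_y = -49/10  [AC · EF = 39/2 ∩ 2·signedArea(ACE) = -216/5]
   → A = (-61/10, -49/10)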